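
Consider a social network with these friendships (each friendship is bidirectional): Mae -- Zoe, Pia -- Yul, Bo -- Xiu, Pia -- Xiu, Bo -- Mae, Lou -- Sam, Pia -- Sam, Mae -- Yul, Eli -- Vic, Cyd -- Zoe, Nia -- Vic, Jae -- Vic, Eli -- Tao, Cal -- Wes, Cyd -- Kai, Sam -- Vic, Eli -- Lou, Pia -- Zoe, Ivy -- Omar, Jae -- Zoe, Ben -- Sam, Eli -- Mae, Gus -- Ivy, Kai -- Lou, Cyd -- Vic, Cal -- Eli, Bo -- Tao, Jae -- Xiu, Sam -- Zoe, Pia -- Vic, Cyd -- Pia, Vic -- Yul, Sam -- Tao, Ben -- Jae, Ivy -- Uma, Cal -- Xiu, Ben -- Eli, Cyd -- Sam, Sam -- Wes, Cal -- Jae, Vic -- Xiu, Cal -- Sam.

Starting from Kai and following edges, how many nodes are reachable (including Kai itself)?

18

BFS from Kai visits: Kai, Cyd, Lou, Pia, Sam, Vic, Zoe, Eli, Xiu, Yul, Ben, Cal, Tao, Wes, Jae, Nia, Mae, Bo
Reachable nodes: 18 of 22 total.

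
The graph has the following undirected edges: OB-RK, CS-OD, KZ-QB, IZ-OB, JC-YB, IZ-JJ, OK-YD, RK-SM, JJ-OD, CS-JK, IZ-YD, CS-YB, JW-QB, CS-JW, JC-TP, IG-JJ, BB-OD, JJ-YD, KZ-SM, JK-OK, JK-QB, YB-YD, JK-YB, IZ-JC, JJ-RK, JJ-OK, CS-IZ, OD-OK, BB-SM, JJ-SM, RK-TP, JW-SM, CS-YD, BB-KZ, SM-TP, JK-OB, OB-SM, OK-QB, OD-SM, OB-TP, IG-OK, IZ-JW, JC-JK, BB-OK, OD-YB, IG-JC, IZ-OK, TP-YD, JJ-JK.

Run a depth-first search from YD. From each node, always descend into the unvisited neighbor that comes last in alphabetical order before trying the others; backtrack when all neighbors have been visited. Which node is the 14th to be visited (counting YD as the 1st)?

Visit YD
YD → YB
YB → OD
OD → SM
SM → TP
TP → RK
RK → OB
OB → JK
JK → QB
QB → OK
OK → JJ
JJ → IZ
IZ → JW
JW → CS
IZ → JC
JC → IG
OK → BB
BB → KZ

Visit order: YD, YB, OD, SM, TP, RK, OB, JK, QB, OK, JJ, IZ, JW, CS, JC, IG, BB, KZ

CS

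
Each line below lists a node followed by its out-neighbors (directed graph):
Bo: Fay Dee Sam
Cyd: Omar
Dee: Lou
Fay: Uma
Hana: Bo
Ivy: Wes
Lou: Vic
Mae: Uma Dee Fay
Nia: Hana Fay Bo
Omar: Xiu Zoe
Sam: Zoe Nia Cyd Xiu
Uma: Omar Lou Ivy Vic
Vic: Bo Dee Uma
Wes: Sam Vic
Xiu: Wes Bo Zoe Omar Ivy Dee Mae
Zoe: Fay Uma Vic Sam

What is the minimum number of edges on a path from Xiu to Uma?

2

Level 0: Xiu
Level 1: Bo, Dee, Ivy, Mae, Omar, Wes, Zoe
Level 2: Fay, Lou, Sam, Uma, Vic
Level 3: Cyd, Nia
Level 4: Hana
Uma first appears at level 2.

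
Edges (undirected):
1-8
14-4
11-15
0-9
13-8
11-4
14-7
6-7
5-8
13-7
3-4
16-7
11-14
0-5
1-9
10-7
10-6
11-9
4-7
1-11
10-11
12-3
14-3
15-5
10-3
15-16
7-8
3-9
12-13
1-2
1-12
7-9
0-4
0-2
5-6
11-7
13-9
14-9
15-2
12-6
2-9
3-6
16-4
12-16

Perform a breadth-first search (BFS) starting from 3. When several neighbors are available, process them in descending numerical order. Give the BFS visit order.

3, 14, 12, 10, 9, 6, 4, 11, 7, 16, 13, 1, 2, 0, 5, 15, 8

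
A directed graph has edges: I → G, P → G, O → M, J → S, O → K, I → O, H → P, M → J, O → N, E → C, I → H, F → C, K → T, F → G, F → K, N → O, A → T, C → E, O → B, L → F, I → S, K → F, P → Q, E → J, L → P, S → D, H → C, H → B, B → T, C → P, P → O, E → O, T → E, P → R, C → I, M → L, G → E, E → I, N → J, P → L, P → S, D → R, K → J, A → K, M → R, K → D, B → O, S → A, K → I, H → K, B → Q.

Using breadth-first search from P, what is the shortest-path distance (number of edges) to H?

4

Level 0: P
Level 1: G, L, O, Q, R, S
Level 2: A, B, D, E, F, K, M, N
Level 3: C, I, J, T
Level 4: H
H first appears at level 4.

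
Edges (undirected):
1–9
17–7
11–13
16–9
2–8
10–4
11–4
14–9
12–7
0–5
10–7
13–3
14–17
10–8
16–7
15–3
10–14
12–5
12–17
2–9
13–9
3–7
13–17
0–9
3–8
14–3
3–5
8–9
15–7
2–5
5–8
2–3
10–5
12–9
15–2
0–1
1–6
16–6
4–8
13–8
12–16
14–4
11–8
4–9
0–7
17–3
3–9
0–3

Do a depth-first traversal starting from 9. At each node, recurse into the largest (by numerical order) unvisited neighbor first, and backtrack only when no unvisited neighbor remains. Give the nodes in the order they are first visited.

Visit 9
9 → 16
16 → 12
12 → 17
17 → 14
14 → 10
10 → 8
8 → 13
13 → 11
11 → 4
13 → 3
3 → 15
15 → 7
7 → 0
0 → 5
5 → 2
0 → 1
1 → 6

9 -> 16 -> 12 -> 17 -> 14 -> 10 -> 8 -> 13 -> 11 -> 4 -> 3 -> 15 -> 7 -> 0 -> 5 -> 2 -> 1 -> 6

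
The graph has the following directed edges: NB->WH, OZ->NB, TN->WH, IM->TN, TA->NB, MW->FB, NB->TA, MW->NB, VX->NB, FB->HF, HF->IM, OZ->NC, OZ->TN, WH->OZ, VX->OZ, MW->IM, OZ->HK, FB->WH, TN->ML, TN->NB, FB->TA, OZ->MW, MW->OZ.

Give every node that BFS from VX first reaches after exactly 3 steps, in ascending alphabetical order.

Level 0: VX
Level 1: NB, OZ
Level 2: HK, MW, NC, TA, TN, WH
Level 3: FB, IM, ML
Level 4: HF

FB, IM, ML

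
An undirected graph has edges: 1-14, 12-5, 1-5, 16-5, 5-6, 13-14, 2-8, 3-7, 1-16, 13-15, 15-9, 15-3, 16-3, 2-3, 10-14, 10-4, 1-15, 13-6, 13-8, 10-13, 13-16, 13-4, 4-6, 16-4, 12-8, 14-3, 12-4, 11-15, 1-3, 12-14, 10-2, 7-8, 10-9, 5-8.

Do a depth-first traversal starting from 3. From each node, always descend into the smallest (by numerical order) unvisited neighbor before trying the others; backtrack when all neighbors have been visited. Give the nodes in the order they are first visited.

3 → 1 → 5 → 6 → 4 → 10 → 2 → 8 → 7 → 12 → 14 → 13 → 15 → 9 → 11 → 16

Visit 3
3 → 1
1 → 5
5 → 6
6 → 4
4 → 10
10 → 2
2 → 8
8 → 7
8 → 12
12 → 14
14 → 13
13 → 15
15 → 9
15 → 11
13 → 16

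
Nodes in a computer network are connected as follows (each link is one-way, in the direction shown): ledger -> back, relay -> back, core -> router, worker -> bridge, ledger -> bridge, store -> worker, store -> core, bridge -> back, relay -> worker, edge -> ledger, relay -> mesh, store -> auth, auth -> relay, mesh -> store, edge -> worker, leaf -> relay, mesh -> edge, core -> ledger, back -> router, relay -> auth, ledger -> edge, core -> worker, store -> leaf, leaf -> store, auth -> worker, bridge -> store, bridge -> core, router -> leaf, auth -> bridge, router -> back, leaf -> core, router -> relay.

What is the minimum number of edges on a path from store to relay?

Level 0: store
Level 1: auth, core, leaf, worker
Level 2: bridge, ledger, relay, router
Level 3: back, edge, mesh
relay first appears at level 2.

2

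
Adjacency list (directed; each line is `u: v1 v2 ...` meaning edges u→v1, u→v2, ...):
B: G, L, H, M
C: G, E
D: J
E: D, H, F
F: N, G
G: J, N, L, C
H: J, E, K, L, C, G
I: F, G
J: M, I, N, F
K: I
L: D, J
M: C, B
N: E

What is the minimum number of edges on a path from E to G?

2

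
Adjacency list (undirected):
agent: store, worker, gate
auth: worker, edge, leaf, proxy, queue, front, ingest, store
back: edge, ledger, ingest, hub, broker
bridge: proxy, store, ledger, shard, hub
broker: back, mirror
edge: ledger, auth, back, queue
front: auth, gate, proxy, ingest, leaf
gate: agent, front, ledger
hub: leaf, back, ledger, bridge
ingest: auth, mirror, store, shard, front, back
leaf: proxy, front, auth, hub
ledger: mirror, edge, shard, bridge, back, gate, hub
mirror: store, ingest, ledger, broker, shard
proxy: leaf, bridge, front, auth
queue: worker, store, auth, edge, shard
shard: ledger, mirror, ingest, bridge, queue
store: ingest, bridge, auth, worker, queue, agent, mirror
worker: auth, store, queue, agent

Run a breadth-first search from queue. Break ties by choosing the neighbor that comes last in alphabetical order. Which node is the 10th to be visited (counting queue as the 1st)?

bridge

Visit queue; enqueue worker, store, shard, edge, auth → queue [worker, store, shard, edge, auth]
Visit worker; enqueue agent → queue [store, shard, edge, auth, agent]
Visit store; enqueue mirror, ingest, bridge → queue [shard, edge, auth, agent, mirror, ingest, bridge]
Visit shard; enqueue ledger → queue [edge, auth, agent, mirror, ingest, bridge, ledger]
Visit edge; enqueue back → queue [auth, agent, mirror, ingest, bridge, ledger, back]
Visit auth; enqueue proxy, leaf, front → queue [agent, mirror, ingest, bridge, ledger, back, proxy, leaf, front]
Visit agent; enqueue gate → queue [mirror, ingest, bridge, ledger, back, proxy, leaf, front, gate]
Visit mirror; enqueue broker → queue [ingest, bridge, ledger, back, proxy, leaf, front, gate, broker]
Visit ingest → queue [bridge, ledger, back, proxy, leaf, front, gate, broker]
Visit bridge; enqueue hub → queue [ledger, back, proxy, leaf, front, gate, broker, hub]
Visit ledger → queue [back, proxy, leaf, front, gate, broker, hub]
Visit back → queue [proxy, leaf, front, gate, broker, hub]
Visit proxy → queue [leaf, front, gate, broker, hub]
Visit leaf → queue [front, gate, broker, hub]
Visit front → queue [gate, broker, hub]
Visit gate → queue [broker, hub]
Visit broker → queue [hub]
Visit hub → queue []

Visit order: queue, worker, store, shard, edge, auth, agent, mirror, ingest, bridge, ledger, back, proxy, leaf, front, gate, broker, hub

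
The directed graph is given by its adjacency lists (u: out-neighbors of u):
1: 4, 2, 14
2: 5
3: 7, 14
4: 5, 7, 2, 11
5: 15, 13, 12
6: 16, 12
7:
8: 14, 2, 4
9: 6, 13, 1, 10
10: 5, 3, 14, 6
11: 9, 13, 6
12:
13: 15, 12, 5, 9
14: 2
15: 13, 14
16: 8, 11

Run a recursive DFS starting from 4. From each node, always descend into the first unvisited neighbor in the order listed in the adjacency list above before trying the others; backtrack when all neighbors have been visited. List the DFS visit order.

4, 5, 15, 13, 12, 9, 6, 16, 8, 14, 2, 11, 1, 10, 3, 7

Visit 4
4 → 5
5 → 15
15 → 13
13 → 12
13 → 9
9 → 6
6 → 16
16 → 8
8 → 14
14 → 2
16 → 11
9 → 1
9 → 10
10 → 3
3 → 7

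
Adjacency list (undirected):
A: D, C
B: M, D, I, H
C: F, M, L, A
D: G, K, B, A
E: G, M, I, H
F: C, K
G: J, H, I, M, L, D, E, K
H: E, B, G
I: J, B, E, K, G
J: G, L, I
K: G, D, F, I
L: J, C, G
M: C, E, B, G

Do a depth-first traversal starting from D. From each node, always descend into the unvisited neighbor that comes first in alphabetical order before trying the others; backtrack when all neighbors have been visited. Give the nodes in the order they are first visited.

D -> A -> C -> F -> K -> G -> E -> H -> B -> I -> J -> L -> M

Visit D
D → A
A → C
C → F
F → K
K → G
G → E
E → H
H → B
B → I
I → J
J → L
B → M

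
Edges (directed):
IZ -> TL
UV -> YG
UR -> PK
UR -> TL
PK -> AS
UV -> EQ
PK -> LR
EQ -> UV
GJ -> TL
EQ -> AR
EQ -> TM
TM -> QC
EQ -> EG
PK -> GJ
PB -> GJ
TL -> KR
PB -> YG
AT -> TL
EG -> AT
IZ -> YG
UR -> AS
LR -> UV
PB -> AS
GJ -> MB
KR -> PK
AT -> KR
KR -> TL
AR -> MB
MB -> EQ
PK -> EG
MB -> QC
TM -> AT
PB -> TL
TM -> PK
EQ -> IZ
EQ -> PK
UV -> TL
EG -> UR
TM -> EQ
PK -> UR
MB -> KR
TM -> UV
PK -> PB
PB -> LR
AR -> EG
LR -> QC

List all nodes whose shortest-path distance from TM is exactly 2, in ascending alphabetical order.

AR, AS, EG, GJ, IZ, KR, LR, PB, TL, UR, YG

Level 0: TM
Level 1: AT, EQ, PK, QC, UV
Level 2: AR, AS, EG, GJ, IZ, KR, LR, PB, TL, UR, YG
Level 3: MB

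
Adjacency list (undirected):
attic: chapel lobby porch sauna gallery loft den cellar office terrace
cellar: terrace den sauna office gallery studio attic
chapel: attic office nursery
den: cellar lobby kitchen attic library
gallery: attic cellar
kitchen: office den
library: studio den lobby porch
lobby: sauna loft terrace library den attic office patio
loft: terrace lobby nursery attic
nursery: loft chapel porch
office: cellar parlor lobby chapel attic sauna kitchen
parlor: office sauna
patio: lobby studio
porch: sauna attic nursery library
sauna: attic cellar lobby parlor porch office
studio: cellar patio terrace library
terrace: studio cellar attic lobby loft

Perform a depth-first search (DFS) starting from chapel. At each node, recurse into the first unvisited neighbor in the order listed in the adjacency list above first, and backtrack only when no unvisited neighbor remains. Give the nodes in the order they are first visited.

Visit chapel
chapel → attic
attic → lobby
lobby → sauna
sauna → cellar
cellar → terrace
terrace → studio
studio → patio
studio → library
library → den
den → kitchen
kitchen → office
office → parlor
library → porch
porch → nursery
nursery → loft
cellar → gallery

chapel -> attic -> lobby -> sauna -> cellar -> terrace -> studio -> patio -> library -> den -> kitchen -> office -> parlor -> porch -> nursery -> loft -> gallery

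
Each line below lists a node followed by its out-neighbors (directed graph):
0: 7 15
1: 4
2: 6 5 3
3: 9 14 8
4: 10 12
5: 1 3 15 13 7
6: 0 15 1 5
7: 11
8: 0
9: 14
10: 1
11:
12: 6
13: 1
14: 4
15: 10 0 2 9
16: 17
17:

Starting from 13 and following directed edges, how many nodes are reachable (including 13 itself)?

BFS from 13 visits: 13, 1, 4, 12, 10, 6, 15, 5, 0, 9, 2, 7, 3, 14, 11, 8
Reachable nodes: 16 of 18 total.

16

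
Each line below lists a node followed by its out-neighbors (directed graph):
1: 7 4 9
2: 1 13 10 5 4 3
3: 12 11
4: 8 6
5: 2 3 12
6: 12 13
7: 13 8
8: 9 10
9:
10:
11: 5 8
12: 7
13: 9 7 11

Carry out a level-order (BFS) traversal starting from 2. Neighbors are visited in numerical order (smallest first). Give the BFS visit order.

2 -> 1 -> 3 -> 4 -> 5 -> 10 -> 13 -> 7 -> 9 -> 11 -> 12 -> 6 -> 8

Visit 2; enqueue 1, 3, 4, 5, 10, 13 → queue [1, 3, 4, 5, 10, 13]
Visit 1; enqueue 7, 9 → queue [3, 4, 5, 10, 13, 7, 9]
Visit 3; enqueue 11, 12 → queue [4, 5, 10, 13, 7, 9, 11, 12]
Visit 4; enqueue 6, 8 → queue [5, 10, 13, 7, 9, 11, 12, 6, 8]
Visit 5 → queue [10, 13, 7, 9, 11, 12, 6, 8]
Visit 10 → queue [13, 7, 9, 11, 12, 6, 8]
Visit 13 → queue [7, 9, 11, 12, 6, 8]
Visit 7 → queue [9, 11, 12, 6, 8]
Visit 9 → queue [11, 12, 6, 8]
Visit 11 → queue [12, 6, 8]
Visit 12 → queue [6, 8]
Visit 6 → queue [8]
Visit 8 → queue []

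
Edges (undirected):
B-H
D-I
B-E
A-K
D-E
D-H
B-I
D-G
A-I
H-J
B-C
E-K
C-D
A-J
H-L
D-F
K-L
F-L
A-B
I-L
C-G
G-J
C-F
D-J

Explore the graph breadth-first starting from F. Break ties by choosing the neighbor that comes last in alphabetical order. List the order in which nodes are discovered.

F, L, D, C, K, I, H, J, G, E, B, A

Visit F; enqueue L, D, C → queue [L, D, C]
Visit L; enqueue K, I, H → queue [D, C, K, I, H]
Visit D; enqueue J, G, E → queue [C, K, I, H, J, G, E]
Visit C; enqueue B → queue [K, I, H, J, G, E, B]
Visit K; enqueue A → queue [I, H, J, G, E, B, A]
Visit I → queue [H, J, G, E, B, A]
Visit H → queue [J, G, E, B, A]
Visit J → queue [G, E, B, A]
Visit G → queue [E, B, A]
Visit E → queue [B, A]
Visit B → queue [A]
Visit A → queue []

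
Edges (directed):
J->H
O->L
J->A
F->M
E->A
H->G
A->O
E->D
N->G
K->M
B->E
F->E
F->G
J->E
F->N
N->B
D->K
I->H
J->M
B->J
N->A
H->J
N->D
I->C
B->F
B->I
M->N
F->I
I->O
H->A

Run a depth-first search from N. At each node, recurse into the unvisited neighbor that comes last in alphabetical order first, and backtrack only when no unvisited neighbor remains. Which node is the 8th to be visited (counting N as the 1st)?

Visit N
N → G
N → D
D → K
K → M
N → B
B → J
J → H
H → A
A → O
O → L
J → E
B → I
I → C
B → F

Visit order: N, G, D, K, M, B, J, H, A, O, L, E, I, C, F

H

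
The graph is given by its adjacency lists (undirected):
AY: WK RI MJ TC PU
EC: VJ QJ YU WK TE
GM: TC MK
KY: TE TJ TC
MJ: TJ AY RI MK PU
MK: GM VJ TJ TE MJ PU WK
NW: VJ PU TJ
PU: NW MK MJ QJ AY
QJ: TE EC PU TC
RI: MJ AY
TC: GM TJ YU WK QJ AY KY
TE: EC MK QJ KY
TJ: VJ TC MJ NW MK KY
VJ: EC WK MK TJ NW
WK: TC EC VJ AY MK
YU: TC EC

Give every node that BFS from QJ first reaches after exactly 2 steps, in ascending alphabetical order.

Level 0: QJ
Level 1: EC, PU, TC, TE
Level 2: AY, GM, KY, MJ, MK, NW, TJ, VJ, WK, YU
Level 3: RI

AY, GM, KY, MJ, MK, NW, TJ, VJ, WK, YU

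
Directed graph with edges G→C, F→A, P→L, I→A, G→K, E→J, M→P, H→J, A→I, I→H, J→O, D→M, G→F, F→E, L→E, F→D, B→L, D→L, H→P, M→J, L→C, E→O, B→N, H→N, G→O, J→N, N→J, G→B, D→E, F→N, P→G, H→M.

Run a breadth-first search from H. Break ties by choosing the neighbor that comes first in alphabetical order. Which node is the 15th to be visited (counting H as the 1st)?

D

Visit H; enqueue J, M, N, P → queue [J, M, N, P]
Visit J; enqueue O → queue [M, N, P, O]
Visit M → queue [N, P, O]
Visit N → queue [P, O]
Visit P; enqueue G, L → queue [O, G, L]
Visit O → queue [G, L]
Visit G; enqueue B, C, F, K → queue [L, B, C, F, K]
Visit L; enqueue E → queue [B, C, F, K, E]
Visit B → queue [C, F, K, E]
Visit C → queue [F, K, E]
Visit F; enqueue A, D → queue [K, E, A, D]
Visit K → queue [E, A, D]
Visit E → queue [A, D]
Visit A; enqueue I → queue [D, I]
Visit D → queue [I]
Visit I → queue []

Visit order: H, J, M, N, P, O, G, L, B, C, F, K, E, A, D, I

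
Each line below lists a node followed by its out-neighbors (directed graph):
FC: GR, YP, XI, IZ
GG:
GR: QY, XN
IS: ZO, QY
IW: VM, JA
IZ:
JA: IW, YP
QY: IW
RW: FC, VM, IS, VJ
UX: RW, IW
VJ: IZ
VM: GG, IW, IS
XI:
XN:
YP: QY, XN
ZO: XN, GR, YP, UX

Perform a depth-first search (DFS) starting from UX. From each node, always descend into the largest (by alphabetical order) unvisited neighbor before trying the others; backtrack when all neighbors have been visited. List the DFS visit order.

UX, RW, VM, IW, JA, YP, XN, QY, IS, ZO, GR, GG, VJ, IZ, FC, XI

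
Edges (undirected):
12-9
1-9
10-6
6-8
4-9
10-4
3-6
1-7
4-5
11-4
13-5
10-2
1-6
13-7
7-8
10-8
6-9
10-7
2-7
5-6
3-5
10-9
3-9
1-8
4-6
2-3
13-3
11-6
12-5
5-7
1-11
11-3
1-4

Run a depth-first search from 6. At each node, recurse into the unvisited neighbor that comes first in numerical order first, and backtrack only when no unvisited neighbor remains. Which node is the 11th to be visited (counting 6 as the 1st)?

12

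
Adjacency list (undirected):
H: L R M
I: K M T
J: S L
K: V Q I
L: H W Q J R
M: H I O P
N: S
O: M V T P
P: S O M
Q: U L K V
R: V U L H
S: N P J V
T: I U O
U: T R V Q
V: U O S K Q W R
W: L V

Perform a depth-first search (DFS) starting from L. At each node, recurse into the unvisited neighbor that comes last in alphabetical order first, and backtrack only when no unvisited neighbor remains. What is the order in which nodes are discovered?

Visit L
L → W
W → V
V → U
U → T
T → O
O → P
P → S
S → N
S → J
P → M
M → I
I → K
K → Q
M → H
H → R

L, W, V, U, T, O, P, S, N, J, M, I, K, Q, H, R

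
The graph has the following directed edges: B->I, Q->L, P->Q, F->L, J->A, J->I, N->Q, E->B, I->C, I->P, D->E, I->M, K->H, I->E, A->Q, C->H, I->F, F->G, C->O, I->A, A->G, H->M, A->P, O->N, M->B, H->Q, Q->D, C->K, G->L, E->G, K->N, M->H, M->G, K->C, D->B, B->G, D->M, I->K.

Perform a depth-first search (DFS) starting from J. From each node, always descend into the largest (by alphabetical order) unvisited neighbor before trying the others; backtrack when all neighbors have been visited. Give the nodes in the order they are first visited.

Visit J
J → I
I → P
P → Q
Q → L
Q → D
D → M
M → H
M → G
M → B
D → E
I → K
K → N
K → C
C → O
I → F
I → A

J -> I -> P -> Q -> L -> D -> M -> H -> G -> B -> E -> K -> N -> C -> O -> F -> A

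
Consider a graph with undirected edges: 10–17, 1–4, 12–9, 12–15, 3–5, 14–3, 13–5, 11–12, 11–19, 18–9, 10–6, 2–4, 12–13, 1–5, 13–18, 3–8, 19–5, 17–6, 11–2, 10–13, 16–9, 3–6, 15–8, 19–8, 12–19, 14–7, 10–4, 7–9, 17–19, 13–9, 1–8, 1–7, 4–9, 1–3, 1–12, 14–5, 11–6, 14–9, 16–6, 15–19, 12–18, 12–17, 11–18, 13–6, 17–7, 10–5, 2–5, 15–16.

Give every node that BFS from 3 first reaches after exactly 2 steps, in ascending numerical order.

Level 0: 3
Level 1: 1, 5, 6, 8, 14
Level 2: 2, 4, 7, 9, 10, 11, 12, 13, 15, 16, 17, 19
Level 3: 18

2, 4, 7, 9, 10, 11, 12, 13, 15, 16, 17, 19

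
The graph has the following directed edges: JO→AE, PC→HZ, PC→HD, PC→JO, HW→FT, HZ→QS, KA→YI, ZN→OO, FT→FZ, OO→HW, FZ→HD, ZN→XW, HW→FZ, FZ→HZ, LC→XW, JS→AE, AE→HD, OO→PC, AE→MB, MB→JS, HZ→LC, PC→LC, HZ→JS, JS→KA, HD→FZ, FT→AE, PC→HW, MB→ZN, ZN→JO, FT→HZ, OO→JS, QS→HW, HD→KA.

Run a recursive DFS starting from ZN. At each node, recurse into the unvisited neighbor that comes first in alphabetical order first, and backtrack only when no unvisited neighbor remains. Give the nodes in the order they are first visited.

ZN, JO, AE, HD, FZ, HZ, JS, KA, YI, LC, XW, QS, HW, FT, MB, OO, PC

Visit ZN
ZN → JO
JO → AE
AE → HD
HD → FZ
FZ → HZ
HZ → JS
JS → KA
KA → YI
HZ → LC
LC → XW
HZ → QS
QS → HW
HW → FT
AE → MB
ZN → OO
OO → PC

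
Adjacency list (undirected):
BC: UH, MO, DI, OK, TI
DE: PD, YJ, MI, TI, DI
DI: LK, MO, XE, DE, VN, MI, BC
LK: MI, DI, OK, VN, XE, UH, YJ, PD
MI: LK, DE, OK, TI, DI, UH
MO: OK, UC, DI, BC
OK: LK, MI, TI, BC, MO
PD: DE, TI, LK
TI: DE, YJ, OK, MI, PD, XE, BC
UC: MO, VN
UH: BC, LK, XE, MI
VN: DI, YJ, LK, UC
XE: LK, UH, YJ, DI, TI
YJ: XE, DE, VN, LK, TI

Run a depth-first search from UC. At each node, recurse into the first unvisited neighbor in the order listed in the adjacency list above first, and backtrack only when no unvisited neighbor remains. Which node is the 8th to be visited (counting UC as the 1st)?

TI

Visit UC
UC → MO
MO → OK
OK → LK
LK → MI
MI → DE
DE → PD
PD → TI
TI → YJ
YJ → XE
XE → UH
UH → BC
BC → DI
DI → VN

Visit order: UC, MO, OK, LK, MI, DE, PD, TI, YJ, XE, UH, BC, DI, VN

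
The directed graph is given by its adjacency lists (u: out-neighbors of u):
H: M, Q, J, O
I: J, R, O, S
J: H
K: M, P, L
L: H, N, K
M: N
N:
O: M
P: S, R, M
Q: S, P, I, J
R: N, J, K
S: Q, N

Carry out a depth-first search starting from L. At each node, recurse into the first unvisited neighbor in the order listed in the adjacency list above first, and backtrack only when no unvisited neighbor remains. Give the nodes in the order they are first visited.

Visit L
L → H
H → M
M → N
H → Q
Q → S
Q → P
P → R
R → J
R → K
Q → I
I → O

L → H → M → N → Q → S → P → R → J → K → I → O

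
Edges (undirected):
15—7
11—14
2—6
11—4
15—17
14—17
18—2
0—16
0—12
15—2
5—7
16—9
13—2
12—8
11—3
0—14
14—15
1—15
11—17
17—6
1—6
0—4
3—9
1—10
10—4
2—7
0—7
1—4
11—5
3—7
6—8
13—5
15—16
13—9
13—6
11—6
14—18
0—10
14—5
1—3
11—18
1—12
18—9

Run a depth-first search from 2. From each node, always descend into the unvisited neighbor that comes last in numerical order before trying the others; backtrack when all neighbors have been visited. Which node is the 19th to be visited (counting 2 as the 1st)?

Visit 2
2 → 18
18 → 14
14 → 17
17 → 15
15 → 16
16 → 9
9 → 13
13 → 6
6 → 11
11 → 5
5 → 7
7 → 3
3 → 1
1 → 12
12 → 8
12 → 0
0 → 10
10 → 4

Visit order: 2, 18, 14, 17, 15, 16, 9, 13, 6, 11, 5, 7, 3, 1, 12, 8, 0, 10, 4

4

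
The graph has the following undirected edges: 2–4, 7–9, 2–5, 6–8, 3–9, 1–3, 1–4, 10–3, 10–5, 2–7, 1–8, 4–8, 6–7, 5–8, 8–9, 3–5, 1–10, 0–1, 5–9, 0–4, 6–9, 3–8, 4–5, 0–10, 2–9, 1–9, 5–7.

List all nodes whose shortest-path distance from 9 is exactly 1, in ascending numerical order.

1, 2, 3, 5, 6, 7, 8

Level 0: 9
Level 1: 1, 2, 3, 5, 6, 7, 8
Level 2: 0, 4, 10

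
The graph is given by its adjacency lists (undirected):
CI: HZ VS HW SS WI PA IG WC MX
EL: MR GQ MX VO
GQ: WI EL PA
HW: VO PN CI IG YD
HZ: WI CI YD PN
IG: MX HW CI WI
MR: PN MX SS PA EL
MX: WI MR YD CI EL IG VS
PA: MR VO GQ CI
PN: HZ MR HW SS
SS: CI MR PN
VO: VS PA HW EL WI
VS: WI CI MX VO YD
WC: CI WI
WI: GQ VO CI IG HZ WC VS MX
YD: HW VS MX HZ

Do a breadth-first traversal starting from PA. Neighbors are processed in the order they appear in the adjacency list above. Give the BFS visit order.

PA, MR, VO, GQ, CI, PN, MX, SS, EL, VS, HW, WI, HZ, IG, WC, YD

Visit PA; enqueue MR, VO, GQ, CI → queue [MR, VO, GQ, CI]
Visit MR; enqueue PN, MX, SS, EL → queue [VO, GQ, CI, PN, MX, SS, EL]
Visit VO; enqueue VS, HW, WI → queue [GQ, CI, PN, MX, SS, EL, VS, HW, WI]
Visit GQ → queue [CI, PN, MX, SS, EL, VS, HW, WI]
Visit CI; enqueue HZ, IG, WC → queue [PN, MX, SS, EL, VS, HW, WI, HZ, IG, WC]
Visit PN → queue [MX, SS, EL, VS, HW, WI, HZ, IG, WC]
Visit MX; enqueue YD → queue [SS, EL, VS, HW, WI, HZ, IG, WC, YD]
Visit SS → queue [EL, VS, HW, WI, HZ, IG, WC, YD]
Visit EL → queue [VS, HW, WI, HZ, IG, WC, YD]
Visit VS → queue [HW, WI, HZ, IG, WC, YD]
Visit HW → queue [WI, HZ, IG, WC, YD]
Visit WI → queue [HZ, IG, WC, YD]
Visit HZ → queue [IG, WC, YD]
Visit IG → queue [WC, YD]
Visit WC → queue [YD]
Visit YD → queue []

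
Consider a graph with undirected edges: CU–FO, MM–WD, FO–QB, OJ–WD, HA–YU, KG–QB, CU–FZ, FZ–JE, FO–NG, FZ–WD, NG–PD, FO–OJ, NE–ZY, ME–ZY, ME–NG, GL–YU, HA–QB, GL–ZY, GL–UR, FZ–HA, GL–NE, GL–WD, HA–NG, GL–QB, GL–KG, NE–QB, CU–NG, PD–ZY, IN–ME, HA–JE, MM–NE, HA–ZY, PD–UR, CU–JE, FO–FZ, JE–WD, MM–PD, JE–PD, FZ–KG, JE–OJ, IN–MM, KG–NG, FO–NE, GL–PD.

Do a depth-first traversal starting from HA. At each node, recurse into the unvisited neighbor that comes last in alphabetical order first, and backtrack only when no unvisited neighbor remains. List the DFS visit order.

HA, ZY, PD, UR, GL, YU, WD, OJ, JE, FZ, KG, QB, NE, MM, IN, ME, NG, FO, CU

Visit HA
HA → ZY
ZY → PD
PD → UR
UR → GL
GL → YU
GL → WD
WD → OJ
OJ → JE
JE → FZ
FZ → KG
KG → QB
QB → NE
NE → MM
MM → IN
IN → ME
ME → NG
NG → FO
FO → CU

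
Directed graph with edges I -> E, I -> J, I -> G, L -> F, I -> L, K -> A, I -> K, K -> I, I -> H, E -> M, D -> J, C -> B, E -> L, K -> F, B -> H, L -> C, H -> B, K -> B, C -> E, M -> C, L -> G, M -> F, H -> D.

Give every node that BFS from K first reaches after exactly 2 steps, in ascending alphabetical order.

E, G, H, J, L

Level 0: K
Level 1: A, B, F, I
Level 2: E, G, H, J, L
Level 3: C, D, M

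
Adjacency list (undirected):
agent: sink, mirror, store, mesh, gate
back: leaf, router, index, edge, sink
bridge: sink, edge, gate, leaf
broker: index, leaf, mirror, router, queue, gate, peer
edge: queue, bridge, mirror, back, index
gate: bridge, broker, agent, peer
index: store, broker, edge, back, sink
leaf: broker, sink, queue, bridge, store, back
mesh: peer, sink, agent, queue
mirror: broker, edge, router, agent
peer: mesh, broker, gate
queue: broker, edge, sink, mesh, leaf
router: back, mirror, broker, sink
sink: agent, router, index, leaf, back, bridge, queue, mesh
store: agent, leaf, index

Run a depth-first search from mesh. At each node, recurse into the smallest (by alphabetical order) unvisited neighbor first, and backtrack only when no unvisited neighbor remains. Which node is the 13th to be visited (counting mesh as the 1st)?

mirror

Visit mesh
mesh → agent
agent → gate
gate → bridge
bridge → edge
edge → back
back → index
index → broker
broker → leaf
leaf → queue
queue → sink
sink → router
router → mirror
leaf → store
broker → peer

Visit order: mesh, agent, gate, bridge, edge, back, index, broker, leaf, queue, sink, router, mirror, store, peer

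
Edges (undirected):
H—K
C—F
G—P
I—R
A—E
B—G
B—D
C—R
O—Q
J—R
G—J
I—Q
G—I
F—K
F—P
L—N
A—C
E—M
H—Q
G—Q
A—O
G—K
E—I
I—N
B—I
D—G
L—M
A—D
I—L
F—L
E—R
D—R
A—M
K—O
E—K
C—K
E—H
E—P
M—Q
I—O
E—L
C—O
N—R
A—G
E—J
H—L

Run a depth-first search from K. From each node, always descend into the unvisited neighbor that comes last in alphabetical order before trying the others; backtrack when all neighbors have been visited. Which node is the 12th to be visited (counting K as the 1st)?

Visit K
K → O
O → Q
Q → M
M → L
L → N
N → R
R → J
J → G
G → P
P → F
F → C
C → A
A → E
E → I
I → B
B → D
E → H

Visit order: K, O, Q, M, L, N, R, J, G, P, F, C, A, E, I, B, D, H

C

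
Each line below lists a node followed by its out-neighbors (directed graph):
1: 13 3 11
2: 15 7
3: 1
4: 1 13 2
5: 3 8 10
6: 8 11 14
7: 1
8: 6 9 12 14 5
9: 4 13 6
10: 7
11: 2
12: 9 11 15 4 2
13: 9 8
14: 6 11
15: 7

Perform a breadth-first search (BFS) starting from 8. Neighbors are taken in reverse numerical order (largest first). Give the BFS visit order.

Visit 8; enqueue 14, 12, 9, 6, 5 → queue [14, 12, 9, 6, 5]
Visit 14; enqueue 11 → queue [12, 9, 6, 5, 11]
Visit 12; enqueue 15, 4, 2 → queue [9, 6, 5, 11, 15, 4, 2]
Visit 9; enqueue 13 → queue [6, 5, 11, 15, 4, 2, 13]
Visit 6 → queue [5, 11, 15, 4, 2, 13]
Visit 5; enqueue 10, 3 → queue [11, 15, 4, 2, 13, 10, 3]
Visit 11 → queue [15, 4, 2, 13, 10, 3]
Visit 15; enqueue 7 → queue [4, 2, 13, 10, 3, 7]
Visit 4; enqueue 1 → queue [2, 13, 10, 3, 7, 1]
Visit 2 → queue [13, 10, 3, 7, 1]
Visit 13 → queue [10, 3, 7, 1]
Visit 10 → queue [3, 7, 1]
Visit 3 → queue [7, 1]
Visit 7 → queue [1]
Visit 1 → queue []

8 14 12 9 6 5 11 15 4 2 13 10 3 7 1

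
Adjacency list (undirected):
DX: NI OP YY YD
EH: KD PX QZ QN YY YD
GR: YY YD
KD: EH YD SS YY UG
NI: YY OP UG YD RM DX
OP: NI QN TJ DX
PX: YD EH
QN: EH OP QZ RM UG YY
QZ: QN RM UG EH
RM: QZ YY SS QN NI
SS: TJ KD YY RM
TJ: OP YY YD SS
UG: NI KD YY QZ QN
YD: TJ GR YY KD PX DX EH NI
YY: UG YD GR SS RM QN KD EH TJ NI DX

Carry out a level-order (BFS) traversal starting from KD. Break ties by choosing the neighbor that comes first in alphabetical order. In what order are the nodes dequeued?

Visit KD; enqueue EH, SS, UG, YD, YY → queue [EH, SS, UG, YD, YY]
Visit EH; enqueue PX, QN, QZ → queue [SS, UG, YD, YY, PX, QN, QZ]
Visit SS; enqueue RM, TJ → queue [UG, YD, YY, PX, QN, QZ, RM, TJ]
Visit UG; enqueue NI → queue [YD, YY, PX, QN, QZ, RM, TJ, NI]
Visit YD; enqueue DX, GR → queue [YY, PX, QN, QZ, RM, TJ, NI, DX, GR]
Visit YY → queue [PX, QN, QZ, RM, TJ, NI, DX, GR]
Visit PX → queue [QN, QZ, RM, TJ, NI, DX, GR]
Visit QN; enqueue OP → queue [QZ, RM, TJ, NI, DX, GR, OP]
Visit QZ → queue [RM, TJ, NI, DX, GR, OP]
Visit RM → queue [TJ, NI, DX, GR, OP]
Visit TJ → queue [NI, DX, GR, OP]
Visit NI → queue [DX, GR, OP]
Visit DX → queue [GR, OP]
Visit GR → queue [OP]
Visit OP → queue []

KD -> EH -> SS -> UG -> YD -> YY -> PX -> QN -> QZ -> RM -> TJ -> NI -> DX -> GR -> OP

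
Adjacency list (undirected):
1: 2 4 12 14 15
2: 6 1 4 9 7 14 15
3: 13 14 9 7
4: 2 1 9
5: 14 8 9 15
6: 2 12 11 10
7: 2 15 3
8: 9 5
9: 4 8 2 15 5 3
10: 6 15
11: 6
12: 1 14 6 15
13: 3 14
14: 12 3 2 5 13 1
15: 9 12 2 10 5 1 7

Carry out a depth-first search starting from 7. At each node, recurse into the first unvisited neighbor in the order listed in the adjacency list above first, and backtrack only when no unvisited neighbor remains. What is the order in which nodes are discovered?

7, 2, 6, 12, 1, 4, 9, 8, 5, 14, 3, 13, 15, 10, 11

Visit 7
7 → 2
2 → 6
6 → 12
12 → 1
1 → 4
4 → 9
9 → 8
8 → 5
5 → 14
14 → 3
3 → 13
5 → 15
15 → 10
6 → 11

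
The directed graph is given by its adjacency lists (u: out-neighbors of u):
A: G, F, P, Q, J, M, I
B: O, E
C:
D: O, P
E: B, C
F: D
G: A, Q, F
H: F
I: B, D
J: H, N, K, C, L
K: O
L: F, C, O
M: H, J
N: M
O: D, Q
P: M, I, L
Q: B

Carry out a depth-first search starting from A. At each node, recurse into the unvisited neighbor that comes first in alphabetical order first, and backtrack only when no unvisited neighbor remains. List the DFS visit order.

A F D O Q B E C P I L M H J K N G

Visit A
A → F
F → D
D → O
O → Q
Q → B
B → E
E → C
D → P
P → I
P → L
P → M
M → H
M → J
J → K
J → N
A → G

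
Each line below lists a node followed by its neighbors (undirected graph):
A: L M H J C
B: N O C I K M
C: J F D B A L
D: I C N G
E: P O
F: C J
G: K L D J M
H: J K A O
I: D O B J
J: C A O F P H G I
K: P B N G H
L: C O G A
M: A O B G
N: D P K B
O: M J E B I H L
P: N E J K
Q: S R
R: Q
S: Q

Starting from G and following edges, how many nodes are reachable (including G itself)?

16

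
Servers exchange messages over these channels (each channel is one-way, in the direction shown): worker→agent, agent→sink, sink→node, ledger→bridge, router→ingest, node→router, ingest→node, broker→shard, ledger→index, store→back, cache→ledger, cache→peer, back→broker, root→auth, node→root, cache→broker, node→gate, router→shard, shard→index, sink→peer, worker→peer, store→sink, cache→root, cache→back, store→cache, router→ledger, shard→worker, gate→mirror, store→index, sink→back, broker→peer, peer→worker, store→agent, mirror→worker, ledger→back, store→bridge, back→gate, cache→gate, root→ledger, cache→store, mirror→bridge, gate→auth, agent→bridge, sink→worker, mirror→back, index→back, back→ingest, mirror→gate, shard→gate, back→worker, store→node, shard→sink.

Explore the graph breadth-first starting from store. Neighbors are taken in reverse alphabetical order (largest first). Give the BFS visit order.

store, sink, node, index, cache, bridge, back, agent, worker, peer, router, root, gate, ledger, broker, ingest, shard, auth, mirror

Visit store; enqueue sink, node, index, cache, bridge, back, agent → queue [sink, node, index, cache, bridge, back, agent]
Visit sink; enqueue worker, peer → queue [node, index, cache, bridge, back, agent, worker, peer]
Visit node; enqueue router, root, gate → queue [index, cache, bridge, back, agent, worker, peer, router, root, gate]
Visit index → queue [cache, bridge, back, agent, worker, peer, router, root, gate]
Visit cache; enqueue ledger, broker → queue [bridge, back, agent, worker, peer, router, root, gate, ledger, broker]
Visit bridge → queue [back, agent, worker, peer, router, root, gate, ledger, broker]
Visit back; enqueue ingest → queue [agent, worker, peer, router, root, gate, ledger, broker, ingest]
Visit agent → queue [worker, peer, router, root, gate, ledger, broker, ingest]
Visit worker → queue [peer, router, root, gate, ledger, broker, ingest]
Visit peer → queue [router, root, gate, ledger, broker, ingest]
Visit router; enqueue shard → queue [root, gate, ledger, broker, ingest, shard]
Visit root; enqueue auth → queue [gate, ledger, broker, ingest, shard, auth]
Visit gate; enqueue mirror → queue [ledger, broker, ingest, shard, auth, mirror]
Visit ledger → queue [broker, ingest, shard, auth, mirror]
Visit broker → queue [ingest, shard, auth, mirror]
Visit ingest → queue [shard, auth, mirror]
Visit shard → queue [auth, mirror]
Visit auth → queue [mirror]
Visit mirror → queue []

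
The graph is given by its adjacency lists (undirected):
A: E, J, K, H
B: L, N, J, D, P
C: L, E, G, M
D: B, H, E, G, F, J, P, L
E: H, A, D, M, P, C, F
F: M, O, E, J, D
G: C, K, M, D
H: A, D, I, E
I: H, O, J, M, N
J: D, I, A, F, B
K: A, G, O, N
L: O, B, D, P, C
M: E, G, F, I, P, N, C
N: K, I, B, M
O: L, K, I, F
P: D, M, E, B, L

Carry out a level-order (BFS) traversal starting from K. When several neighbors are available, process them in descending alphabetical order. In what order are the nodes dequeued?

K O N G A L I F M B D C J H E P

Visit K; enqueue O, N, G, A → queue [O, N, G, A]
Visit O; enqueue L, I, F → queue [N, G, A, L, I, F]
Visit N; enqueue M, B → queue [G, A, L, I, F, M, B]
Visit G; enqueue D, C → queue [A, L, I, F, M, B, D, C]
Visit A; enqueue J, H, E → queue [L, I, F, M, B, D, C, J, H, E]
Visit L; enqueue P → queue [I, F, M, B, D, C, J, H, E, P]
Visit I → queue [F, M, B, D, C, J, H, E, P]
Visit F → queue [M, B, D, C, J, H, E, P]
Visit M → queue [B, D, C, J, H, E, P]
Visit B → queue [D, C, J, H, E, P]
Visit D → queue [C, J, H, E, P]
Visit C → queue [J, H, E, P]
Visit J → queue [H, E, P]
Visit H → queue [E, P]
Visit E → queue [P]
Visit P → queue []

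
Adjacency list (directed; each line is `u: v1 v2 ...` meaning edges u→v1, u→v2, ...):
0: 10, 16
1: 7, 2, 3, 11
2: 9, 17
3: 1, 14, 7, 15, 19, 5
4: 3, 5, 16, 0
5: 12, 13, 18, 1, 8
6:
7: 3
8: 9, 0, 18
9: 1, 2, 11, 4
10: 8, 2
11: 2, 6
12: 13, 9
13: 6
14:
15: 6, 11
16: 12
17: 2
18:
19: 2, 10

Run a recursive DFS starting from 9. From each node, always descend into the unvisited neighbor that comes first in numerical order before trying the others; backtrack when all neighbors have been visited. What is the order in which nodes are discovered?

9, 1, 2, 17, 3, 5, 8, 0, 10, 16, 12, 13, 6, 18, 7, 14, 15, 11, 19, 4

Visit 9
9 → 1
1 → 2
2 → 17
1 → 3
3 → 5
5 → 8
8 → 0
0 → 10
0 → 16
16 → 12
12 → 13
13 → 6
8 → 18
3 → 7
3 → 14
3 → 15
15 → 11
3 → 19
9 → 4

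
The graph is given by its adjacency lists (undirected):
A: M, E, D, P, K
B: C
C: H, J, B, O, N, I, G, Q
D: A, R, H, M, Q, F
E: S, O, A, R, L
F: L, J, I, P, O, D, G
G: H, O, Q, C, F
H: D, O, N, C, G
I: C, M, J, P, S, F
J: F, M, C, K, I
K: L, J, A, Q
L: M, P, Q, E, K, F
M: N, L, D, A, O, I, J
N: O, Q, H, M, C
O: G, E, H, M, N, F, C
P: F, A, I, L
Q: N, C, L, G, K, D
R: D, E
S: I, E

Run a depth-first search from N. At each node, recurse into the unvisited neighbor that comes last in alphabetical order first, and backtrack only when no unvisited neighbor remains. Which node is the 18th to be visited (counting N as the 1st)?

C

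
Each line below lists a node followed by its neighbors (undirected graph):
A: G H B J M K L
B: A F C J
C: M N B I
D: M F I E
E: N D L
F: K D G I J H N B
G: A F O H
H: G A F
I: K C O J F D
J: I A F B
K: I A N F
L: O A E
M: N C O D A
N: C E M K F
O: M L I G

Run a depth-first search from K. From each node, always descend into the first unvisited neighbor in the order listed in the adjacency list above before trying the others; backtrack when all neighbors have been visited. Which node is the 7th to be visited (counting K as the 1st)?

D

Visit K
K → I
I → C
C → M
M → N
N → E
E → D
D → F
F → G
G → A
A → H
A → B
B → J
A → L
L → O

Visit order: K, I, C, M, N, E, D, F, G, A, H, B, J, L, O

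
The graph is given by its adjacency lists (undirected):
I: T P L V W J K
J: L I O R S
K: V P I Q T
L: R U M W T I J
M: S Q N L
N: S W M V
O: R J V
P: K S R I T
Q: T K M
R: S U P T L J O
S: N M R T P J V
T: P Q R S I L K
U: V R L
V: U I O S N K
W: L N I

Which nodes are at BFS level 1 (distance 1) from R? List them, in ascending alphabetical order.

J, L, O, P, S, T, U

Level 0: R
Level 1: J, L, O, P, S, T, U
Level 2: I, K, M, N, Q, V, W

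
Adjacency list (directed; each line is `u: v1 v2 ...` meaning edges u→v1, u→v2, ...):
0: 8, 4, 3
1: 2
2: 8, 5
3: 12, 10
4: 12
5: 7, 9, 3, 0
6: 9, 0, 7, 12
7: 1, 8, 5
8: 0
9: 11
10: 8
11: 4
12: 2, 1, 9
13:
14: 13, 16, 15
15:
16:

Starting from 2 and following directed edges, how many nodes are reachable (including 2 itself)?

BFS from 2 visits: 2, 8, 5, 0, 7, 9, 3, 4, 1, 11, 12, 10
Reachable nodes: 12 of 17 total.

12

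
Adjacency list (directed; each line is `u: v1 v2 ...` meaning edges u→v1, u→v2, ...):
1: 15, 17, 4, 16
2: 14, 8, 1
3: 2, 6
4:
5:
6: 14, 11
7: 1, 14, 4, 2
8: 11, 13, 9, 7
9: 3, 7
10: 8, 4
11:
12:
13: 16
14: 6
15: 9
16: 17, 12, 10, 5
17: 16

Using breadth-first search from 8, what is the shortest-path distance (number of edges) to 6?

Level 0: 8
Level 1: 7, 9, 11, 13
Level 2: 1, 2, 3, 4, 14, 16
Level 3: 5, 6, 10, 12, 15, 17
6 first appears at level 3.

3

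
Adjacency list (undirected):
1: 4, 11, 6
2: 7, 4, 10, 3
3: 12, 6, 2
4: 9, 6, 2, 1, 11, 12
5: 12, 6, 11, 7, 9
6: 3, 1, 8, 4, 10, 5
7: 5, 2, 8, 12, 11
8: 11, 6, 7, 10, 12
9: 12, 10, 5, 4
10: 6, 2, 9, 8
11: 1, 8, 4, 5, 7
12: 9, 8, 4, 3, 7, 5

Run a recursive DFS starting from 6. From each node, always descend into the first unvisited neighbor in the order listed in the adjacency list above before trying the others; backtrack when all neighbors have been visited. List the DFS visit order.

6 3 12 9 10 2 7 5 11 1 4 8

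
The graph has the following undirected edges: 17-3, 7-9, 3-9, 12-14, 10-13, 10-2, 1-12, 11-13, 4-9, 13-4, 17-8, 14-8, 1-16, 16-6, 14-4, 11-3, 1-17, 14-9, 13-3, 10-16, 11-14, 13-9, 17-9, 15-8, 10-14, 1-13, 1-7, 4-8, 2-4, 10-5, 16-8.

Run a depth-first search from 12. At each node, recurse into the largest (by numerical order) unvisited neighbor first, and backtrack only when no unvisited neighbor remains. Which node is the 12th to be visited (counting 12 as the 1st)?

Visit 12
12 → 14
14 → 11
11 → 13
13 → 10
10 → 16
16 → 8
8 → 17
17 → 9
9 → 7
7 → 1
9 → 4
4 → 2
9 → 3
8 → 15
16 → 6
10 → 5

Visit order: 12, 14, 11, 13, 10, 16, 8, 17, 9, 7, 1, 4, 2, 3, 15, 6, 5

4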